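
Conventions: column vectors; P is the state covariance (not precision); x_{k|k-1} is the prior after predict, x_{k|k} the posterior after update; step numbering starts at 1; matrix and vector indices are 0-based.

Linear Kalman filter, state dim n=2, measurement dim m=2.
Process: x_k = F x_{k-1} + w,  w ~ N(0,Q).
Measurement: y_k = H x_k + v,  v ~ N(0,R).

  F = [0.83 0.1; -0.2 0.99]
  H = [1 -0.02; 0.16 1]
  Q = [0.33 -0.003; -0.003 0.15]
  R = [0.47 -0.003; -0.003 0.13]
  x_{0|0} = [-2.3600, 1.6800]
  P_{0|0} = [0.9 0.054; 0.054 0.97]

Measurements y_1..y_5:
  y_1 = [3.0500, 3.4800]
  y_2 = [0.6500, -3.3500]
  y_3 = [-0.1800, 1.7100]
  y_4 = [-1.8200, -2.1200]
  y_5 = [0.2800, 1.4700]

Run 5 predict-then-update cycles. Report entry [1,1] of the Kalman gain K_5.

K[1,1] = 0.6583

step 1: x^-=[-1.7908, 2.1352]  P^-=[0.9687 -0.0131; -0.0131 1.1153]  S=[1.4396 0.1166; 0.1166 1.2659]  K=[0.6690 0.0505; -0.0965 0.8883]  nu=[4.8835, 1.6313]  x^+=[1.5583, 3.1128]  P^+=[0.3133 -0.0456; -0.0456 0.1231]
step 2: x^-=[1.6047, 2.7700]  P^-=[0.5395 -0.0794; -0.0794 0.3012]  S=[1.0128 -0.0018; -0.0018 0.4196]  K=[0.5343 0.0189; -0.0831 0.6872]  nu=[-0.8993, -6.3767]  x^+=[1.0038, -1.5372]  P^+=[0.2503 -0.0392; -0.0392 0.0959]
step 3: x^-=[0.6794, -1.7226]  P^-=[0.4969 -0.0665; -0.0665 0.2695]  S=[0.9696 0.0048; 0.0048 0.3909]  K=[0.5137 0.0269; -0.0774 0.6631]  nu=[-0.8939, 3.3239]  x^+=[0.3098, 0.5506]  P^+=[0.2406 -0.0365; -0.0365 0.0923]
step 4: x^-=[0.3122, 0.4832]  P^-=[0.4906 -0.0631; -0.0631 0.2645]  S=[0.9632 0.0073; 0.0073 0.3869]  K=[0.5104 0.0302; -0.0760 0.6591]  nu=[-2.1226, -2.6531]  x^+=[-0.8512, -1.1041]  P^+=[0.2391 -0.0359; -0.0359 0.0916]
step 5: x^-=[-0.8169, -0.9228]  P^-=[0.4897 -0.0624; -0.0624 0.2636]  S=[0.9623 0.0079; 0.0079 0.3862]  K=[0.5099 0.0309; -0.0757 0.6583]  nu=[1.0784, 2.5235]  x^+=[-0.1889, 0.6567]  P^+=[0.2389 -0.0357; -0.0357 0.0915]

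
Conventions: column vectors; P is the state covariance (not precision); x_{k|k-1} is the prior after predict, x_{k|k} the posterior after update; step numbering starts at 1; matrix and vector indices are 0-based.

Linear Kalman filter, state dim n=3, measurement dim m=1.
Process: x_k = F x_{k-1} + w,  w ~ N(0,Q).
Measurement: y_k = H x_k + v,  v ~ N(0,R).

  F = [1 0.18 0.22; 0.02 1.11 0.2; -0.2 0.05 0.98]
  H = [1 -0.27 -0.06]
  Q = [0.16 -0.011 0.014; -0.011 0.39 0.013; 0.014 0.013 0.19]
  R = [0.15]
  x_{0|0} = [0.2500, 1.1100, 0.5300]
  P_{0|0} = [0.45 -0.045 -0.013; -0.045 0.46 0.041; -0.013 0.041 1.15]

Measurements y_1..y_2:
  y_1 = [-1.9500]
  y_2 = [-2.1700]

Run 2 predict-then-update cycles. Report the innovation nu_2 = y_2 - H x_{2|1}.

step 1: x^-=[0.5664, 1.3431, 0.5249]  P^-=[0.6619 0.0992 0.1710; 0.0992 1.0190 0.3174; 0.1710 0.3174 1.3236]  S=[0.8271]  K=[0.7554; -0.2357; 0.0071]  nu=[-2.1223]  x^+=[-1.0368, 1.8433, 0.5099]  P^+=[0.1899 0.2465 0.1665; 0.2465 0.9731 0.3187; 0.1665 0.3187 1.3236]
step 2: x^-=[-0.5929, 2.1273, 0.7992]  P^-=[0.6327 0.6433 0.4892; 0.6433 1.7958 0.6177; 0.4892 0.6177 1.4322]  S=[0.5327]  K=[0.8066; 0.2279; 0.4440]  nu=[-0.9548]  x^+=[-1.3630, 1.9097, 0.3753]  P^+=[0.2862 0.5454 0.2985; 0.5454 1.7681 0.5638; 0.2985 0.5638 1.3272]

innov = [-0.9548]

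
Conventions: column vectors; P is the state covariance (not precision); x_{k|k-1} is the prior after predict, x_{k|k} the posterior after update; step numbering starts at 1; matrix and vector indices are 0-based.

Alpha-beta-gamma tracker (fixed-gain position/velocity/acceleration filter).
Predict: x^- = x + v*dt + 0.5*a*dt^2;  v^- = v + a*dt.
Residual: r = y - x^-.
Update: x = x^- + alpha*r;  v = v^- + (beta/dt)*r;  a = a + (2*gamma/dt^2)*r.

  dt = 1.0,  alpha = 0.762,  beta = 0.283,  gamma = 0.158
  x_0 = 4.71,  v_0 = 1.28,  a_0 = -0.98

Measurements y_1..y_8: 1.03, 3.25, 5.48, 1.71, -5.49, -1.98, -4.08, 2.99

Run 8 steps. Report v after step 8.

v_post = 1.5609

step 1: x_pred=5.5000  r=-4.4700  x^+=2.0939  v^+=-0.9650  a^+=-2.3925
step 2: x_pred=-0.0674  r=3.3174  x^+=2.4605  v^+=-2.4187  a^+=-1.3442
step 3: x_pred=-0.6304  r=6.1104  x^+=4.0257  v^+=-2.0337  a^+=0.5867
step 4: x_pred=2.2854  r=-0.5754  x^+=1.8469  v^+=-1.6099  a^+=0.4048
step 5: x_pred=0.4395  r=-5.9295  x^+=-4.0788  v^+=-2.8831  a^+=-1.4689
step 6: x_pred=-7.6963  r=5.7163  x^+=-3.3405  v^+=-2.7342  a^+=0.3375
step 7: x_pred=-5.9060  r=1.8260  x^+=-4.5146  v^+=-1.8800  a^+=0.9145
step 8: x_pred=-5.9374  r=8.9274  x^+=0.8653  v^+=1.5609  a^+=3.7355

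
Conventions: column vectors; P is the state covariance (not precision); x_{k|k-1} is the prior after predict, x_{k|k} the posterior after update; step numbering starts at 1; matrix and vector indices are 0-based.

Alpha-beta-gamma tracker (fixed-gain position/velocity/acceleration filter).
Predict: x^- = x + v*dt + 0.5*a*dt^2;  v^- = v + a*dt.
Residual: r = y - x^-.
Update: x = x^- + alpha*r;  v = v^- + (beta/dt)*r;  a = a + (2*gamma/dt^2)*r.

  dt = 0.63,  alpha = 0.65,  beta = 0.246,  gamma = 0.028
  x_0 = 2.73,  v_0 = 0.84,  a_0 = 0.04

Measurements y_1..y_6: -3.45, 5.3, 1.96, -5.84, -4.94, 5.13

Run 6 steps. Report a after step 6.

step 1: x_pred=3.2671  r=-6.7171  x^+=-1.0990  v^+=-1.7577  a^+=-0.9077
step 2: x_pred=-2.3865  r=7.6865  x^+=2.6097  v^+=0.6718  a^+=0.1768
step 3: x_pred=3.0681  r=-1.1081  x^+=2.3478  v^+=0.3505  a^+=0.0204
step 4: x_pred=2.5727  r=-8.4127  x^+=-2.8956  v^+=-2.9216  a^+=-1.1665
step 5: x_pred=-4.9676  r=0.0276  x^+=-4.9497  v^+=-3.6457  a^+=-1.1626
step 6: x_pred=-7.4772  r=12.6072  x^+=0.7175  v^+=0.5446  a^+=0.6161

a_post = 0.6161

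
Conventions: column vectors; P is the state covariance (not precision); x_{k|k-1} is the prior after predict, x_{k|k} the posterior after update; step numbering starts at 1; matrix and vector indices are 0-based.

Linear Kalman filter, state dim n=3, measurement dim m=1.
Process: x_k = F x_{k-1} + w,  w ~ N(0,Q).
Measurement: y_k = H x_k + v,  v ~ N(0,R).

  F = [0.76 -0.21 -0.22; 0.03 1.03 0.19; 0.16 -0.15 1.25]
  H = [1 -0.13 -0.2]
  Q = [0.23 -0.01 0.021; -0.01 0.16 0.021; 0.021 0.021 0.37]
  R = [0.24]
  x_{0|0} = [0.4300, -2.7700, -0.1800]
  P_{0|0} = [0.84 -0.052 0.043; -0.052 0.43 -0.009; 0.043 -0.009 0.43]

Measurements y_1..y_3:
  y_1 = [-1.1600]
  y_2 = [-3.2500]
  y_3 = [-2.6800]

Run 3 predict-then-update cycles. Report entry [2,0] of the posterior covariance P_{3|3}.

step 1: x^-=[0.9481, -2.8744, 0.2593]  P^-=[0.7563 -0.1339 0.0675; -0.1339 0.6262 0.0440; 0.0675 0.0440 1.0961]  S=[1.0609]  K=[0.7166; -0.2112; -0.1484]  nu=[-2.4299]  x^+=[-0.7932, -2.3611, 0.6199]  P^+=[0.2115 0.0267 0.1803; 0.0267 0.5789 0.0107; 0.1803 0.0107 1.0728]
step 2: x^-=[-0.2434, -2.3380, 1.0021]  P^-=[0.3618 -0.1325 -0.0715; -0.1325 0.8210 0.2174; -0.0715 0.2174 2.1315]  S=[0.7753]  K=[0.5073; -0.3647; -0.6785]  nu=[-3.1101]  x^+=[-1.8212, -1.2039, 3.1124]  P^+=[0.1623 0.0109 0.1954; 0.0109 0.7179 0.0256; 0.1954 0.0256 1.7745]
step 3: x^-=[-1.8161, -0.7033, 3.7796]  P^-=[0.3748 -0.2072 -0.2534; -0.2072 0.9987 0.3795; -0.2534 0.3795 3.2311]  S=[0.9359]  K=[0.4834; -0.4412; -1.0140]  nu=[-0.1994]  x^+=[-1.9125, -0.6153, 3.9819]  P^+=[0.1561 -0.0076 0.2053; -0.0076 0.8165 -0.0391; 0.2053 -0.0391 2.2689]

P_post[2,0] = 0.2053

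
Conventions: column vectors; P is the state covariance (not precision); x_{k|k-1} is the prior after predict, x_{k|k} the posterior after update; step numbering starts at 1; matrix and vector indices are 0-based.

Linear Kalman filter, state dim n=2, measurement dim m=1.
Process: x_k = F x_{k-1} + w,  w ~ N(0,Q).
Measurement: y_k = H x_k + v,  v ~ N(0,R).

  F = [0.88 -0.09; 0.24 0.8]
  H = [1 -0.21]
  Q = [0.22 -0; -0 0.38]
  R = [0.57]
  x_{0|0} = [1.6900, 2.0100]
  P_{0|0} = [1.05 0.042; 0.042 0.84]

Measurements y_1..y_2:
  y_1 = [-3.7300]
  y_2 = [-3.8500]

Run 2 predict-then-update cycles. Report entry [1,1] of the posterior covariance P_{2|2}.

step 1: x^-=[1.3063, 2.0136]  P^-=[1.0333 0.1899; 0.1899 0.9942]  S=[1.5673]  K=[0.6338; -0.0120]  nu=[-4.6134]  x^+=[-1.6177, 2.0691]  P^+=[0.4037 0.2019; 0.2019 0.9940]
step 2: x^-=[-1.6098, 1.2670]  P^-=[0.5087 0.1515; 0.1515 1.1169]  S=[1.0643]  K=[0.4480; -0.0781]  nu=[-1.9741]  x^+=[-2.4943, 1.4211]  P^+=[0.2950 0.1887; 0.1887 1.1104]

P_post[1,1] = 1.1104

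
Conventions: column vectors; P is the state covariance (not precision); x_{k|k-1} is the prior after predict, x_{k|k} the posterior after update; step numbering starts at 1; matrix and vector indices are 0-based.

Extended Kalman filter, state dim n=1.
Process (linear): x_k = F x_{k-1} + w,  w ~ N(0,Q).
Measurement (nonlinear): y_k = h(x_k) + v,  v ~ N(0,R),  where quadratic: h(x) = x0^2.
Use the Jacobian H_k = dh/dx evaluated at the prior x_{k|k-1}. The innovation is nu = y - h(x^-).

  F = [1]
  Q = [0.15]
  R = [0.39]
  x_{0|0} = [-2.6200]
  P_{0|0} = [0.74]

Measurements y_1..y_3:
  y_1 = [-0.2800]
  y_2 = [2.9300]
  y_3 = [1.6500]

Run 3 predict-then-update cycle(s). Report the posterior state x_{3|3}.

step 1: x^-=[-2.6200]  P^-=[0.8900]  H_jac=[-5.2400]  S=[24.8273]  K=[-0.1878]  nu=[-7.1444]  x^+=[-1.2780]  P^+=[0.0140]
step 2: x^-=[-1.2780]  P^-=[0.1640]  H_jac=[-2.5560]  S=[1.4613]  K=[-0.2868]  nu=[1.2968]  x^+=[-1.6499]  P^+=[0.0438]
step 3: x^-=[-1.6499]  P^-=[0.1938]  H_jac=[-3.2998]  S=[2.4999]  K=[-0.2558]  nu=[-1.0722]  x^+=[-1.3757]  P^+=[0.0302]

x_post = [-1.3757]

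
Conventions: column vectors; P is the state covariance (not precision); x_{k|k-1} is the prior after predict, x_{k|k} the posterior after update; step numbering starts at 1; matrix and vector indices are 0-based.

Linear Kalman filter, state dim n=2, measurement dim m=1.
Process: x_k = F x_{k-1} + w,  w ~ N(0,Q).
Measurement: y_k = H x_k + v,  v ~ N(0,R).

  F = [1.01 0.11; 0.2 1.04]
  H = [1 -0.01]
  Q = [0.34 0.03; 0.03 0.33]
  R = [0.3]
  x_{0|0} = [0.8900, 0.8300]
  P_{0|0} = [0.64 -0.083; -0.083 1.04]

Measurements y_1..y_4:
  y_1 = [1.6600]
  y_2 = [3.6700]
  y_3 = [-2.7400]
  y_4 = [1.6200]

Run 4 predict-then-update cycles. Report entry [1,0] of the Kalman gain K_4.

step 1: x^-=[0.9902, 1.0412]  P^-=[0.9870 0.1892; 0.1892 1.4459]  S=[1.2834]  K=[0.7676; 0.1362]  nu=[0.6802]  x^+=[1.5123, 1.1338]  P^+=[0.2308 0.0551; 0.0551 1.4221]
step 2: x^-=[1.6522, 1.4817]  P^-=[0.6049 0.2984; 0.2984 1.9003]  S=[0.8991]  K=[0.6695; 0.3107]  nu=[2.0326]  x^+=[3.0129, 2.1133]  P^+=[0.2020 0.1114; 0.1114 1.8135]
step 3: x^-=[3.2755, 2.8004]  P^-=[0.5927 0.3977; 0.3977 2.3459]  S=[0.8850]  K=[0.6652; 0.4229]  nu=[-5.9875]  x^+=[-0.7076, 0.2685]  P^+=[0.2011 0.1487; 0.1487 2.1877]
step 4: x^-=[-0.6851, 0.1377]  P^-=[0.6046 0.4804; 0.4804 2.7661]  S=[0.8953]  K=[0.6700; 0.5057]  nu=[2.3065]  x^+=[0.8602, 1.3041]  P^+=[0.2028 0.1771; 0.1771 2.5372]

K[1,0] = 0.5057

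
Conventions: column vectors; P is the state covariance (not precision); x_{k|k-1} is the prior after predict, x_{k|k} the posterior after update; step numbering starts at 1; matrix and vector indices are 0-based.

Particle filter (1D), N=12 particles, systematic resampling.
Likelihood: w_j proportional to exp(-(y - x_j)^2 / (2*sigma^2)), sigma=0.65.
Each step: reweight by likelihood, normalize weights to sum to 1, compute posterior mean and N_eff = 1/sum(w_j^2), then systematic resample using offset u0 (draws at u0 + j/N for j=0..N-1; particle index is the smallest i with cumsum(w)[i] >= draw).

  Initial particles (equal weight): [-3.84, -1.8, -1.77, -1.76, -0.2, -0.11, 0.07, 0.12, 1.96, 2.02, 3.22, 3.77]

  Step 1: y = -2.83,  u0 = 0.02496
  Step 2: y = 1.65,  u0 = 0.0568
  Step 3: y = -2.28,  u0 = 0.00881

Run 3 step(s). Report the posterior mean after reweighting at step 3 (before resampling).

step 1: w=[0.2701, 0.2574, 0.2390, 0.2330, 0.0003, 0.0001, 0.0000, 0.0000, 0.0000, 0.0000, 0.0000, 0.0000]  mean=-2.3338  Neff=3.9899  idx=[0, 0, 0, 1, 1, 1, 1, 2, 2, 3, 3, 3]
step 2: w=[0.0000, 0.0000, 0.0000, 0.0934, 0.0934, 0.0934, 0.0934, 0.1192, 0.1192, 0.1293, 0.1293, 0.1293]  mean=-1.7773  Neff=8.8119  idx=[3, 4, 5, 6, 7, 7, 8, 9, 9, 10, 11, 11]
step 3: w=[0.0857, 0.0857, 0.0857, 0.0857, 0.0828, 0.0828, 0.0828, 0.0818, 0.0818, 0.0818, 0.0818, 0.0818]  mean=-1.7762  Neff=11.9948  idx=[0, 1, 2, 3, 3, 4, 6, 7, 8, 9, 10, 11]

post_mean = -1.7762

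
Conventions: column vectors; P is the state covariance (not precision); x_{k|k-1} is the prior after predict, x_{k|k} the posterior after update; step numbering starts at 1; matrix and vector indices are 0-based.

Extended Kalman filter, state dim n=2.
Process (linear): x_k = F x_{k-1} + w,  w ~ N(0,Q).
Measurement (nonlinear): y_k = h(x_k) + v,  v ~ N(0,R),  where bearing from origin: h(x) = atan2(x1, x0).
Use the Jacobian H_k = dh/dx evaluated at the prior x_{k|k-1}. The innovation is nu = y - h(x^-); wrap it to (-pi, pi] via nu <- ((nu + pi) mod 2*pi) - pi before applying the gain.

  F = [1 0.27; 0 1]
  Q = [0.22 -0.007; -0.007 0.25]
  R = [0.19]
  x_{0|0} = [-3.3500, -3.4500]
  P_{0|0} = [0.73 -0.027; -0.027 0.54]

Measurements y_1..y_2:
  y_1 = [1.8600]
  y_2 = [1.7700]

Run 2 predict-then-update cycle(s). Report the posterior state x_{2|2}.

x_post = [-6.1001, -1.5146]

step 1: x^-=[-4.2815, -3.4500]  P^-=[0.9748 0.1118; 0.1118 0.7900]  H_jac=[0.1141 -0.1416]  S=[0.2149]  K=[0.4439; -0.4612]  nu=[-1.9599]  x^+=[-5.1515, -2.5462]  P^+=[0.9324 0.1558; 0.1558 0.7443]
step 2: x^-=[-5.8389, -2.5462]  P^-=[1.2908 0.3498; 0.3498 0.9943]  H_jac=[0.0628 -0.1439]  S=[0.2094]  K=[0.1465; -0.5786]  nu=[-1.7828]  x^+=[-6.1001, -1.5146]  P^+=[1.2863 0.3675; 0.3675 0.9242]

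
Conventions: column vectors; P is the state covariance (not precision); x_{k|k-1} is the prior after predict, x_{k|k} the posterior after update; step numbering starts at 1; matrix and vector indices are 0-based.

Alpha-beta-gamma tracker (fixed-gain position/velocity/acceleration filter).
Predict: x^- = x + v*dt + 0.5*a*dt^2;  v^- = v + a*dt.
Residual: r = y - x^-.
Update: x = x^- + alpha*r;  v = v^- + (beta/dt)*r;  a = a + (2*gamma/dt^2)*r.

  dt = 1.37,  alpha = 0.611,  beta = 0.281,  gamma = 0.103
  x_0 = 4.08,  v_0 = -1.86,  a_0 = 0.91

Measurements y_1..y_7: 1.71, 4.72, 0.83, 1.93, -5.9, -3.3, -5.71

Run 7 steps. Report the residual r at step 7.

step 1: x_pred=2.3858  r=-0.6758  x^+=1.9729  v^+=-0.7519  a^+=0.8358
step 2: x_pred=1.7271  r=2.9929  x^+=3.5558  v^+=1.0070  a^+=1.1643
step 3: x_pred=6.0281  r=-5.1981  x^+=2.8520  v^+=1.5360  a^+=0.5938
step 4: x_pred=5.5136  r=-3.5836  x^+=3.3240  v^+=1.6144  a^+=0.2005
step 5: x_pred=5.7239  r=-11.6239  x^+=-1.3783  v^+=-0.4951  a^+=-1.0753
step 6: x_pred=-3.0657  r=-0.2343  x^+=-3.2088  v^+=-2.0163  a^+=-1.1010
step 7: x_pred=-7.0045  r=1.2945  x^+=-6.2135  v^+=-3.2592  a^+=-0.9590

resid = 1.2945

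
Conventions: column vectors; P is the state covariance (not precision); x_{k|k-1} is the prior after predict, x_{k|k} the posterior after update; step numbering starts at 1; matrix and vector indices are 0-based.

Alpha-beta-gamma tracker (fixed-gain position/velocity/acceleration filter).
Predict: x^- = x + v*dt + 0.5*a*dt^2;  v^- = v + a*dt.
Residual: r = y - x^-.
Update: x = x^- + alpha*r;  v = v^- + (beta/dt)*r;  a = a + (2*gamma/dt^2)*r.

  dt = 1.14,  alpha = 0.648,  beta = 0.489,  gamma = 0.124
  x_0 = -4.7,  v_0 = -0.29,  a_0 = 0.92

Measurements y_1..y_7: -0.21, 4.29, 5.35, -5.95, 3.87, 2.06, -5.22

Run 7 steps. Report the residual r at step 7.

step 1: x_pred=-4.4328  r=4.2228  x^+=-1.6964  v^+=2.5702  a^+=1.7258
step 2: x_pred=2.3550  r=1.9350  x^+=3.6089  v^+=5.3676  a^+=2.0951
step 3: x_pred=11.0893  r=-5.7393  x^+=7.3702  v^+=5.2941  a^+=0.9999
step 4: x_pred=14.0553  r=-20.0053  x^+=1.0918  v^+=-2.1472  a^+=-2.8177
step 5: x_pred=-3.1870  r=7.0570  x^+=1.3860  v^+=-2.3324  a^+=-1.4710
step 6: x_pred=-2.2288  r=4.2888  x^+=0.5503  v^+=-2.1697  a^+=-0.6526
step 7: x_pred=-2.3472  r=-2.8728  x^+=-4.2088  v^+=-4.1460  a^+=-1.2008

resid = -2.8728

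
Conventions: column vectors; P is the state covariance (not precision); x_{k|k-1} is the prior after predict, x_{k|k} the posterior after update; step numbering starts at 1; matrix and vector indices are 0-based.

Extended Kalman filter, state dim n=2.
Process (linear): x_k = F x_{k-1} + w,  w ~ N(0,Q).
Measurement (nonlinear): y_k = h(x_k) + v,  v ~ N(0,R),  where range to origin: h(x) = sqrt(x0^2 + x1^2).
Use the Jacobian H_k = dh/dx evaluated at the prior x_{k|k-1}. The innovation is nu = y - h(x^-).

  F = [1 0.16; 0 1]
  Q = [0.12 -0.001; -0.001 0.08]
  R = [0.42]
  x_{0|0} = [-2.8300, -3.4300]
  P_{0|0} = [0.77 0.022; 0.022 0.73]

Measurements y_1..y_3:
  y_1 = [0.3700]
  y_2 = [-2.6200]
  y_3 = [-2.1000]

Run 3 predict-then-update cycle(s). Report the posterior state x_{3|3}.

x_post = [-0.6319, -0.3270]

step 1: x^-=[-3.3788, -3.4300]  P^-=[0.9157 0.1378; 0.1378 0.8100]  H_jac=[-0.7018 -0.7124]  S=[1.4199]  K=[-0.5217; -0.4745]  nu=[-4.4447]  x^+=[-1.0598, -1.3209]  P^+=[0.5292 -0.2137; -0.2137 0.4903]
step 2: x^-=[-1.2712, -1.3209]  P^-=[0.5934 -0.1363; -0.1363 0.5703]  H_jac=[-0.6934 -0.7205]  S=[0.8652]  K=[-0.3621; -0.3657]  nu=[-4.4532]  x^+=[0.3412, 0.3077]  P^+=[0.4800 -0.2508; -0.2508 0.4546]
step 3: x^-=[0.3904, 0.3077]  P^-=[0.5313 -0.1791; -0.1791 0.5346]  H_jac=[0.7854 0.6190]  S=[0.7784]  K=[0.3936; 0.2444]  nu=[-2.5971]  x^+=[-0.6319, -0.3270]  P^+=[0.4107 -0.2540; -0.2540 0.4881]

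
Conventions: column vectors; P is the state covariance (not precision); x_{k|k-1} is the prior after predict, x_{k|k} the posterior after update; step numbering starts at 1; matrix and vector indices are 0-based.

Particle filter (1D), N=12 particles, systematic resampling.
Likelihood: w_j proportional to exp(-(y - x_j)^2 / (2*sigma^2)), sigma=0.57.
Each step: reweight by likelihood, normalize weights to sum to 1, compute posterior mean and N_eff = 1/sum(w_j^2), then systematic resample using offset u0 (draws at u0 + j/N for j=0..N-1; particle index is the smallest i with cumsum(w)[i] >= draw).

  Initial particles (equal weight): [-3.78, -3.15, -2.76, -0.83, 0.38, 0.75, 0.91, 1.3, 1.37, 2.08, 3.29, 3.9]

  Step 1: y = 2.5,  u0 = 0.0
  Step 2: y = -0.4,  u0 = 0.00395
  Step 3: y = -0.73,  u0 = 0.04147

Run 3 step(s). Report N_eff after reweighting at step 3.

N_eff = 11.5014

step 1: w=[0.0000, 0.0000, 0.0000, 0.0000, 0.0007, 0.0061, 0.0139, 0.0740, 0.0951, 0.5173, 0.2597, 0.0332]  mean=2.3041  Neff=2.8497  idx=[0, 7, 8, 9, 9, 9, 9, 9, 9, 10, 10, 10]
step 2: w=[0.0000, 0.5788, 0.3982, 0.0038, 0.0038, 0.0038, 0.0038, 0.0038, 0.0038, 0.0000, 0.0000, 0.0000]  mean=1.3458  Neff=2.0257  idx=[1, 1, 1, 1, 1, 1, 1, 2, 2, 2, 2, 2]
step 3: w=[0.0980, 0.0980, 0.0980, 0.0980, 0.0980, 0.0980, 0.0980, 0.0628, 0.0628, 0.0628, 0.0628, 0.0628]  mean=1.3220  Neff=11.5014  idx=[0, 1, 2, 2, 3, 4, 5, 6, 7, 8, 10, 11]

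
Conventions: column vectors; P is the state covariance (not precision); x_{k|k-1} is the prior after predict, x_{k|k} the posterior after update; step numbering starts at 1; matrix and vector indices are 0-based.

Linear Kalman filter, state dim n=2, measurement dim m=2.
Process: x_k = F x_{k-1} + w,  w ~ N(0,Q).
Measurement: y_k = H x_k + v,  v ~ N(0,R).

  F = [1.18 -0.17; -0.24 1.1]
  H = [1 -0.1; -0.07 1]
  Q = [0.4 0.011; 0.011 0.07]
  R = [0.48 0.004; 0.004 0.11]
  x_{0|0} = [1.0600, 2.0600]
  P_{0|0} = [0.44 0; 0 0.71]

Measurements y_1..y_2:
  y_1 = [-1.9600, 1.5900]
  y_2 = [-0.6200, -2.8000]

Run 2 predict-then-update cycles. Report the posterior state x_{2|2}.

x_post = [-0.1473, -1.0703]

step 1: x^-=[0.9006, 2.0116]  P^-=[1.0332 -0.2464; -0.2464 0.9544]  S=[1.5720 -0.4119; -0.4119 1.1040]  K=[0.6620 -0.0417; 0.0146 0.8856]  nu=[-2.6594, -0.3586]  x^+=[-0.8449, 1.6553]  P^+=[0.3196 0.0204; 0.0204 0.0989]
step 2: x^-=[-1.2784, 2.0236]  P^-=[0.8397 -0.0707; -0.0707 0.1973]  S=[1.3358 -0.1457; -0.1457 0.3213]  K=[0.6207 -0.1215; 0.0010 0.6299]  nu=[0.8608, -4.9131]  x^+=[-0.1473, -1.0703]  P^+=[0.2984 0.0100; 0.0100 0.0700]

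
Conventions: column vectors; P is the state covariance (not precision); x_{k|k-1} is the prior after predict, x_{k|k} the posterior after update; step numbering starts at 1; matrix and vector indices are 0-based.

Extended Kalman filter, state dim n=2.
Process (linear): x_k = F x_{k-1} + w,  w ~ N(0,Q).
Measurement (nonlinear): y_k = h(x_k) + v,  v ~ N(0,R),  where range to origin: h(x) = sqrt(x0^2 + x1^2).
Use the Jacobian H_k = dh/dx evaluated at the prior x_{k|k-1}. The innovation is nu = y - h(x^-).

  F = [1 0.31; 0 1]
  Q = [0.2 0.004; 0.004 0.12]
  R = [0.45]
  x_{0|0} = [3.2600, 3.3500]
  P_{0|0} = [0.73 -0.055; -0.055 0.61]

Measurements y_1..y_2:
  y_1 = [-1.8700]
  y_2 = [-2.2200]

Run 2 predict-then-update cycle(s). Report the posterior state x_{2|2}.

x_post = [-0.3730, -0.9641]

step 1: x^-=[4.2985, 3.3500]  P^-=[0.9545 0.1381; 0.1381 0.7300]  H_jac=[0.7888 0.6147]  S=[1.4536]  K=[0.5763; 0.3836]  nu=[-7.3197]  x^+=[0.0798, 0.5418]  P^+=[0.4717 -0.1833; -0.1833 0.5161]
step 2: x^-=[0.2478, 0.5418]  P^-=[0.6076 -0.0193; -0.0193 0.6361]  H_jac=[0.4159 0.9094]  S=[1.0665]  K=[0.2205; 0.5348]  nu=[-2.8158]  x^+=[-0.3730, -0.9641]  P^+=[0.5558 -0.1451; -0.1451 0.3310]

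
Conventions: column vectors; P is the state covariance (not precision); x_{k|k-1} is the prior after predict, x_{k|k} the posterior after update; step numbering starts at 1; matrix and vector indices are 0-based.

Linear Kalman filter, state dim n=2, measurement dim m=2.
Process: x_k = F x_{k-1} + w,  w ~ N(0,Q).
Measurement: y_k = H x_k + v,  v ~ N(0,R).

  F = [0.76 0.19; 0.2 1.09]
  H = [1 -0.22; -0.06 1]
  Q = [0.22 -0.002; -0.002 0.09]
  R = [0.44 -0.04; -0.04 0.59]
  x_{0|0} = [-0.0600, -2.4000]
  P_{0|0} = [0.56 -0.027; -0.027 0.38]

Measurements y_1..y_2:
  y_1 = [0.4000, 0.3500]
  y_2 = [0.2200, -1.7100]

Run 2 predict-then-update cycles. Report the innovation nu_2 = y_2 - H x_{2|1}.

innov = [0.1395, -0.4363]

step 1: x^-=[-0.5016, -2.6280]  P^-=[0.5494 0.1384; 0.1384 0.5521]  S=[0.9552 -0.0542; -0.0542 1.1275]  K=[0.5501 0.1200; 0.0452 0.4845]  nu=[0.3234, 2.9479]  x^+=[0.0300, -1.1851]  P^+=[0.2513 0.0639; 0.0639 0.2879]
step 2: x^-=[-0.2024, -1.2858]  P^-=[0.3940 0.1511; 0.1511 0.4699]  S=[0.7902 -0.0139; -0.0139 1.0432]  K=[0.4587 0.1283; 0.0682 0.4427]  nu=[0.1395, -0.4363]  x^+=[-0.1944, -1.4694]  P^+=[0.2121 0.0701; 0.0701 0.2627]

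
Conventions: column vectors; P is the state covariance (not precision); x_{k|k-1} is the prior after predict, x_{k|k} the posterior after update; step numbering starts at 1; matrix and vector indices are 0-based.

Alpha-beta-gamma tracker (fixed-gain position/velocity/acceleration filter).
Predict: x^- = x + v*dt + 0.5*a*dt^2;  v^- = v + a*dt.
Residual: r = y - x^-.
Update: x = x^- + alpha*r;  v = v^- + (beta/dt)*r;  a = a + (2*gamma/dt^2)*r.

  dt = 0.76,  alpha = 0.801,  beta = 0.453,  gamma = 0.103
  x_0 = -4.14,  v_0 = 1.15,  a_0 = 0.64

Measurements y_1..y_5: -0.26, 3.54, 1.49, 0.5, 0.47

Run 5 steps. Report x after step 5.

x_post = 0.5917

step 1: x_pred=-3.0812  r=2.8212  x^+=-0.8214  v^+=3.3180  a^+=1.6462
step 2: x_pred=2.1757  r=1.3643  x^+=3.2685  v^+=5.3823  a^+=2.1328
step 3: x_pred=7.9750  r=-6.4850  x^+=2.7805  v^+=3.1378  a^+=-0.1801
step 4: x_pred=5.1132  r=-4.6132  x^+=1.4180  v^+=0.2512  a^+=-1.8254
step 5: x_pred=1.0818  r=-0.6118  x^+=0.5917  v^+=-1.5007  a^+=-2.0436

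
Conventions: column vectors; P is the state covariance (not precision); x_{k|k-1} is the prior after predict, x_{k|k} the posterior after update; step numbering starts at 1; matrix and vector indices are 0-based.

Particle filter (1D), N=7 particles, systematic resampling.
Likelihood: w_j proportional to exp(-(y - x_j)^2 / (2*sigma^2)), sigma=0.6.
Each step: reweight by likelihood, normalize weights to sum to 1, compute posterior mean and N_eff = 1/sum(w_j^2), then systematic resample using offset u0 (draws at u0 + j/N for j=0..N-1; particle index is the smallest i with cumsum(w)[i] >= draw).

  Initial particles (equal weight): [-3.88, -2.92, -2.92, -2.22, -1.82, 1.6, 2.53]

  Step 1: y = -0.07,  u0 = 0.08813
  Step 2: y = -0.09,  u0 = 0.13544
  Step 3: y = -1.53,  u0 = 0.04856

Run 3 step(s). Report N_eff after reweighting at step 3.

N_eff = 2.0000

step 1: w=[0.0000, 0.0003, 0.0003, 0.0443, 0.3869, 0.5658, 0.0023]  mean=0.1064  Neff=2.1196  idx=[4, 4, 4, 5, 5, 5, 5]
step 2: w=[0.1276, 0.1276, 0.1276, 0.1543, 0.1543, 0.1543, 0.1543]  mean=0.2908  Neff=6.9406  idx=[1, 2, 3, 4, 5, 6, 6]
step 3: w=[0.5000, 0.5000, 0.0000, 0.0000, 0.0000, 0.0000, 0.0000]  mean=-1.8200  Neff=2.0000  idx=[0, 0, 0, 0, 1, 1, 1]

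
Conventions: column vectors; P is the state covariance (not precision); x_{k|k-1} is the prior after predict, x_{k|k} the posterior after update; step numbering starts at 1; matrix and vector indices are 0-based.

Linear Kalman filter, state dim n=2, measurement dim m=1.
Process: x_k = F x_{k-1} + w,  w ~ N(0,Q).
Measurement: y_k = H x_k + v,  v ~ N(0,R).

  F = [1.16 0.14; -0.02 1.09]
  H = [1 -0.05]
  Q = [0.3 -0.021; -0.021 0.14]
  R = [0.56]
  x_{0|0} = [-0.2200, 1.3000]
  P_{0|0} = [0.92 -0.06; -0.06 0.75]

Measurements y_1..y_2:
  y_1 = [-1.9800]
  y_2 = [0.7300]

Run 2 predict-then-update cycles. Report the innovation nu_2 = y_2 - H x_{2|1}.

step 1: x^-=[-0.0732, 1.4214]  P^-=[1.5332 -0.0036; -0.0036 1.0341]  S=[2.0961]  K=[0.7315; -0.0264]  nu=[-1.8357]  x^+=[-1.4161, 1.4698]  P^+=[0.4115 0.0369; 0.0369 1.0326]
step 2: x^-=[-1.4369, 1.6304]  P^-=[0.8859 0.1735; 0.1735 1.3654]  S=[1.4320]  K=[0.6126; 0.0735]  nu=[2.2484]  x^+=[-0.0595, 1.7957]  P^+=[0.3485 0.1090; 0.1090 1.3577]

innov = [2.2484]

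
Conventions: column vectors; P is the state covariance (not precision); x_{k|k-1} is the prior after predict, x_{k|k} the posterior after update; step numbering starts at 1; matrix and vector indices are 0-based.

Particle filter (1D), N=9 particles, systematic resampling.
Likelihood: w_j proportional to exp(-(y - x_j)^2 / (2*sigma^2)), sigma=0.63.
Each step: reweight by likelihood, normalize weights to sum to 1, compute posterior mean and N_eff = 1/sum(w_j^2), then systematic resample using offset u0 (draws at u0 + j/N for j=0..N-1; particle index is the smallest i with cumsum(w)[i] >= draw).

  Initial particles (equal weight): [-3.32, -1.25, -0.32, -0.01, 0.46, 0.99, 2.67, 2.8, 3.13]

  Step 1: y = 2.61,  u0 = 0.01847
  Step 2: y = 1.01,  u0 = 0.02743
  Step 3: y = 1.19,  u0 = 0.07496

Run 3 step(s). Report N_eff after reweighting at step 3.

step 1: w=[0.0000, 0.0000, 0.0000, 0.0001, 0.0011, 0.0136, 0.3684, 0.3536, 0.2632]  mean=2.8117  Neff=3.0280  idx=[6, 6, 6, 6, 7, 7, 7, 8, 8]
step 2: w=[0.1687, 0.1687, 0.1687, 0.1687, 0.0959, 0.0959, 0.0959, 0.0189, 0.0189]  mean=2.7247  Neff=7.0384  idx=[0, 0, 1, 2, 2, 3, 4, 5, 6]
step 3: w=[0.1281, 0.1281, 0.1281, 0.1281, 0.1281, 0.1281, 0.0772, 0.0772, 0.0772]  mean=2.7001  Neff=8.5996  idx=[0, 1, 2, 3, 4, 4, 5, 7, 8]

N_eff = 8.5996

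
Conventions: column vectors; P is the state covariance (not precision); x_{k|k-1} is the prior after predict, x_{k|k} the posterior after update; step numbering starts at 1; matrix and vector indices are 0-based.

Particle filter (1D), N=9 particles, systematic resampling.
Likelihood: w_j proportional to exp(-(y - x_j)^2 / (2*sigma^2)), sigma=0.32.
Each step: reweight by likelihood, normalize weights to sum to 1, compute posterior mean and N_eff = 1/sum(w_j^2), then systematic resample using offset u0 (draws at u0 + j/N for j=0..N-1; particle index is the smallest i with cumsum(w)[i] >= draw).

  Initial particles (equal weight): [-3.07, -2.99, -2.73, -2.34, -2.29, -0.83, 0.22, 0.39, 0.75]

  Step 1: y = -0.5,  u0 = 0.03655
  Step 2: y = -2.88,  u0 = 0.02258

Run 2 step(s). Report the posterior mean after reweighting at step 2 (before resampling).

step 1: w=[0.0000, 0.0000, 0.0000, 0.0000, 0.0000, 0.8534, 0.1155, 0.0304, 0.0007]  mean=-0.6705  Neff=1.3467  idx=[5, 5, 5, 5, 5, 5, 5, 5, 6]
step 2: w=[0.1250, 0.1250, 0.1250, 0.1250, 0.1250, 0.1250, 0.1250, 0.1250, 0.0000]  mean=-0.8300  Neff=8.0000  idx=[0, 1, 1, 2, 3, 4, 5, 6, 7]

post_mean = -0.8300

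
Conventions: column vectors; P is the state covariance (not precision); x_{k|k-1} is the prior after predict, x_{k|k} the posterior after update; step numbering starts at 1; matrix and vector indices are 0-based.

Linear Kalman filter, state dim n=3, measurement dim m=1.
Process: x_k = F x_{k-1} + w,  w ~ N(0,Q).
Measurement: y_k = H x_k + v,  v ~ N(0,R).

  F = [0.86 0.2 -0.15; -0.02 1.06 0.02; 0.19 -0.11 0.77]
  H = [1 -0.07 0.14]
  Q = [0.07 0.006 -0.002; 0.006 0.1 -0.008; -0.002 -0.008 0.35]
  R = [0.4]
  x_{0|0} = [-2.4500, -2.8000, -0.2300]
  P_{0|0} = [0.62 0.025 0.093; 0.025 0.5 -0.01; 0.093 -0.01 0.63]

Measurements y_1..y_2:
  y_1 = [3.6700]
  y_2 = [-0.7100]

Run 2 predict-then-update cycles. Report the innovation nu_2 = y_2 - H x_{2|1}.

innov = [-1.1511]

step 1: x^-=[-2.6325, -2.9236, -0.3346]  P^-=[0.5479 0.1256 0.0714; 0.1256 0.6607 -0.0631; 0.0714 -0.0631 0.7798]  S=[0.9701]  K=[0.5661; 0.0727; 0.1906]  nu=[6.1447]  x^+=[0.8458, -2.4772, 0.8369]  P^+=[0.2371 0.0857 -0.0333; 0.0857 0.6556 -0.0765; -0.0333 -0.0765 0.7446]
step 2: x^-=[0.1064, -2.6260, 1.0776]  P^-=[0.3310 0.2276 -0.1027; 0.2276 0.8302 -0.1183; -0.1027 -0.1183 0.8076]  S=[0.6926]  K=[0.4341; 0.2208; 0.0269]  nu=[-1.1511]  x^+=[-0.3933, -2.8802, 1.0466]  P^+=[0.2005 0.1612 -0.1108; 0.1612 0.7964 -0.1225; -0.1108 -0.1225 0.8071]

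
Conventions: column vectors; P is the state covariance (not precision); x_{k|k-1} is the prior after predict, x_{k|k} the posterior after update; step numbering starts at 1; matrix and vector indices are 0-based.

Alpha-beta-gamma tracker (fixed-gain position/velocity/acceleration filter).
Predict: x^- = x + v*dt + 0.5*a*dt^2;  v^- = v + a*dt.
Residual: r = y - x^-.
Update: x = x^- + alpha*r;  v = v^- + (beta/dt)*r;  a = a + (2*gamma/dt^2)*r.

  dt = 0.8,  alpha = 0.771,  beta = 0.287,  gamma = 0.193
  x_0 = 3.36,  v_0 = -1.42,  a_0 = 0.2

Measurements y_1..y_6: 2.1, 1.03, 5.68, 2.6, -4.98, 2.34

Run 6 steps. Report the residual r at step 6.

resid = 6.8928

step 1: x_pred=2.2880  r=-0.1880  x^+=2.1431  v^+=-1.3274  a^+=0.0866
step 2: x_pred=1.1088  r=-0.0788  x^+=1.0480  v^+=-1.2864  a^+=0.0391
step 3: x_pred=0.0314  r=5.6486  x^+=4.3865  v^+=0.7713  a^+=3.4459
step 4: x_pred=6.1062  r=-3.5062  x^+=3.4029  v^+=2.2701  a^+=1.3312
step 5: x_pred=5.6450  r=-10.6250  x^+=-2.5469  v^+=-0.4766  a^+=-5.0770
step 6: x_pred=-4.5528  r=6.8928  x^+=0.7616  v^+=-2.0654  a^+=-0.9198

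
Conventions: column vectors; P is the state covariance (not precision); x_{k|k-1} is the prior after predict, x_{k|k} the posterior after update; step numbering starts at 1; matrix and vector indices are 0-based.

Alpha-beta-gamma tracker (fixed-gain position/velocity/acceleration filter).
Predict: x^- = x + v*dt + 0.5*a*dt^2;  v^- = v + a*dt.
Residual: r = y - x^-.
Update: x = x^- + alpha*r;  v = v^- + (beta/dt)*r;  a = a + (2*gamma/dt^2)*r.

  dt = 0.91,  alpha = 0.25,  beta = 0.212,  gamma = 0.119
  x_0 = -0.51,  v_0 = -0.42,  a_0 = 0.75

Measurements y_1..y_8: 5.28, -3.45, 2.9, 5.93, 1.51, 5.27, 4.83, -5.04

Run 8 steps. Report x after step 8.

step 1: x_pred=-0.5817  r=5.8617  x^+=0.8838  v^+=1.6281  a^+=2.4347
step 2: x_pred=3.3734  r=-6.8234  x^+=1.6675  v^+=2.2540  a^+=0.4736
step 3: x_pred=3.9148  r=-1.0148  x^+=3.6611  v^+=2.4486  a^+=0.1819
step 4: x_pred=5.9646  r=-0.0346  x^+=5.9560  v^+=2.6061  a^+=0.1720
step 5: x_pred=8.3987  r=-6.8887  x^+=6.6765  v^+=1.1578  a^+=-1.8078
step 6: x_pred=6.9816  r=-1.7116  x^+=6.5537  v^+=-0.8861  a^+=-2.2998
step 7: x_pred=4.7951  r=0.0349  x^+=4.8038  v^+=-2.9708  a^+=-2.2897
step 8: x_pred=1.1524  r=-6.1924  x^+=-0.3957  v^+=-6.4970  a^+=-4.0694

x_post = -0.3957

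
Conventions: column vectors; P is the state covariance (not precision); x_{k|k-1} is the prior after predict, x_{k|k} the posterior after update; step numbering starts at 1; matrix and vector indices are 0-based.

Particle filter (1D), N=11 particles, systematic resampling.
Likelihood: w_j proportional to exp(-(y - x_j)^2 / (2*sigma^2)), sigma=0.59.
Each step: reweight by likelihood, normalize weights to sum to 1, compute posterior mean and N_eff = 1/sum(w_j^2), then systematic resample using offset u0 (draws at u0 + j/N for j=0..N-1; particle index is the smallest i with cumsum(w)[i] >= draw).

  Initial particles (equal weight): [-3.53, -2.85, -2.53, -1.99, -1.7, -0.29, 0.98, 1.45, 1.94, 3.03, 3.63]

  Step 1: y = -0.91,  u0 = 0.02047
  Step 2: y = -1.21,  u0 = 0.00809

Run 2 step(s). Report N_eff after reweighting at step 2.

step 1: w=[0.0000, 0.0037, 0.0191, 0.1554, 0.3387, 0.4778, 0.0049, 0.0003, 0.0000, 0.0000, 0.0000]  mean=-1.0775  Neff=2.7206  idx=[2, 3, 4, 4, 4, 4, 5, 5, 5, 5, 5]
step 2: w=[0.0170, 0.0867, 0.1471, 0.1471, 0.1471, 0.1471, 0.0616, 0.0616, 0.0616, 0.0616, 0.0616]  mean=-1.3051  Neff=8.8242  idx=[0, 1, 2, 3, 3, 4, 5, 5, 6, 8, 9]

N_eff = 8.8242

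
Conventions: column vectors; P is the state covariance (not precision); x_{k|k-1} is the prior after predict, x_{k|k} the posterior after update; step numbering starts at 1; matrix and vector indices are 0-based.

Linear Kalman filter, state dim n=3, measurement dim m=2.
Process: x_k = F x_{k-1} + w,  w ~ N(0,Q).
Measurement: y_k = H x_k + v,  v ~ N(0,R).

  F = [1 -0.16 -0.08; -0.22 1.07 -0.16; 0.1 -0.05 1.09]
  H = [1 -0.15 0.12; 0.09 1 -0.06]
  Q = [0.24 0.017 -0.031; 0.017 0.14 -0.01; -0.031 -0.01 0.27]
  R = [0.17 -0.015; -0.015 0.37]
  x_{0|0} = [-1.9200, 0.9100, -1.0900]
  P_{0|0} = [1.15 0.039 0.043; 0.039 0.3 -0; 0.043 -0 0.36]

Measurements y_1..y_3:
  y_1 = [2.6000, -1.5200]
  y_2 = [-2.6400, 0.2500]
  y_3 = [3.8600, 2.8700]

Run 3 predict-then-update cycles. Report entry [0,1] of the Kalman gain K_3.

K[0,1] = 0.1150

step 1: x^-=[-1.9784, 1.5705, -1.4256]  P^-=[1.3806 -0.2458 0.0990; -0.2458 0.5330 -0.1205; 0.0990 -0.1205 0.7189]  S=[1.6748 -0.2387; -0.2387 0.8859]  K=[0.8662 0.0896; -0.1245 0.5513; 0.1003 -0.1476]  nu=[4.9850, -2.9980]  x^+=[2.0713, -0.7030, -0.4827]  P^+=[0.1539 0.0025 -0.0633; 0.0025 0.2050 -0.0099; -0.0633 -0.0099 0.6757]
step 2: x^-=[2.2224, -1.1307, -0.2839]  P^-=[0.4125 -0.0309 -0.1399; -0.0309 0.3972 -0.1373; -0.1399 -0.1373 1.0621]  S=[0.5874 -0.0865; -0.0865 0.7868]  K=[0.6956 0.0950; -0.1086 0.4999; -0.0264 -0.2744]  nu=[-4.9979, 1.1636]  x^+=[-1.1436, -0.0063, -0.4711]  P^+=[0.1326 0.0052 -0.1253; 0.0052 0.1843 -0.0296; -0.1253 -0.0296 1.0037]
step 3: x^-=[-1.1049, 0.3202, -0.6275]  P^-=[0.4014 -0.0055 -0.2346; -0.0055 0.3820 -0.2000; -0.2346 -0.2000 1.4401]  S=[0.5533 -0.0662; -0.0662 0.7860]  K=[0.6899 0.1150; -0.0979 0.4924; -0.1054 -0.4001]  nu=[5.0882, 2.6116]  x^+=[2.7056, 1.1079, -2.2085]  P^+=[0.1382 0.0091 -0.1773; 0.0091 0.1797 -0.0517; -0.1773 -0.0517 1.3138]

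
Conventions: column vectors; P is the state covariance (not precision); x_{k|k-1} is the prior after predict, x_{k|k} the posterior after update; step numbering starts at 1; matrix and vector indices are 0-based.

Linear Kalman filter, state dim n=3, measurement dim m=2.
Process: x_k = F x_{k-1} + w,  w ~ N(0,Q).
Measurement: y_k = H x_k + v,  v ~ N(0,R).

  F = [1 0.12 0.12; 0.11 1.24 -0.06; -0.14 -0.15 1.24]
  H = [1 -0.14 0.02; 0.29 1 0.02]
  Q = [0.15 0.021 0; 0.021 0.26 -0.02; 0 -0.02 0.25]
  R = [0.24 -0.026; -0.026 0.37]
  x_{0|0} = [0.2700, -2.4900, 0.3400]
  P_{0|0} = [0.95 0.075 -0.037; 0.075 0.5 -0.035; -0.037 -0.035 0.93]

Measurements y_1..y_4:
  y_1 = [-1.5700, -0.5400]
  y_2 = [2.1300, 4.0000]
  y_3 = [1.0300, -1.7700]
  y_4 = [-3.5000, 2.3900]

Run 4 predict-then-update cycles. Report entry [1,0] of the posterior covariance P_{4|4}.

P_post[1,0] = -0.0153

step 1: x^-=[0.0120, -3.0783, 0.7573]  P^-=[1.1287 0.2840 -0.0660; 0.2840 1.0698 -0.2706; -0.0660 -0.2706 1.7389]  S=[1.3097 0.4183; 0.4183 1.6885]  K=[0.7765 0.1689; -0.1288 0.7110; 0.0579 -0.1653]  nu=[-2.0281, 2.5197]  x^+=[-1.1373, -1.0255, 0.2233]  P^+=[0.1812 -0.0097 -0.0281; -0.0097 0.2710 -0.0884; -0.0281 -0.0884 1.6963]
step 2: x^-=[-1.2336, -1.4102, 0.5899]  P^-=[0.3479 0.0457 0.1778; 0.0457 0.6959 -0.3384; 0.1778 -0.3384 2.9102]  S=[0.5989 0.0212; 0.0212 1.1113]  K=[0.5717 0.1242; -0.1202 0.6343; 0.4808 -0.2149]  nu=[3.1543, 5.7561]  x^+=[1.2846, 1.8619, 0.8695]  P^+=[0.1320 -0.0081 0.0442; -0.0081 0.2433 -0.1593; 0.0442 -0.1593 2.7247]
step 3: x^-=[1.6124, 2.3979, 0.6191]  P^-=[0.3288 0.0174 0.4171; 0.0174 0.6665 -0.5085; 0.4171 -0.5085 4.4912]  S=[0.5983 -0.0035; -0.0035 1.0605]  K=[0.5601 0.1160; -0.1403 0.6232; 0.9647 -0.2775]  nu=[-0.2591, -4.6479]  x^+=[0.9282, -0.4621, 1.6592]  P^+=[0.1273 -0.0111 0.1279; -0.0111 0.2423 -0.2419; 0.1279 -0.2419 3.8509]
step 4: x^-=[1.0718, -0.5705, 1.9967]  P^-=[0.3573 -0.0108 0.6774; -0.0108 0.6792 -0.7070; 0.6774 -0.7070 6.2241]  S=[0.6472 -0.0201; -0.0201 1.0550]  K=[0.5788 0.1118; -0.1662 0.6242; 1.3815 -0.3396]  nu=[-4.6916, 2.6097]  x^+=[-1.3520, 1.8382, -5.3712]  P^+=[0.1299 -0.0153 0.1991; -0.0153 0.2461 -0.3163; 0.1991 -0.3163 4.8484]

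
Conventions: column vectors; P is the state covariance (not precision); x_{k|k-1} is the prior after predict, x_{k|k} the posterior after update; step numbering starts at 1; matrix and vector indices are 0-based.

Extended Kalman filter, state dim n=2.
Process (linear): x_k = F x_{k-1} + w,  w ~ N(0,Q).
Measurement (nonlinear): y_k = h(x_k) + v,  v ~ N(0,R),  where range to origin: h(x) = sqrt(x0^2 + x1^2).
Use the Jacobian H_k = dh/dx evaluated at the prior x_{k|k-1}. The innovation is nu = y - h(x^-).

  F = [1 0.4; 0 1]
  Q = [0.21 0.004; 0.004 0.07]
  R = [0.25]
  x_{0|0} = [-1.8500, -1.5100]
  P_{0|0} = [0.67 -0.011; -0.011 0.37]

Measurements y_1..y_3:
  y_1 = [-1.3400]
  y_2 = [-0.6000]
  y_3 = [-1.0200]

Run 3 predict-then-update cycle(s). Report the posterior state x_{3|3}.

step 1: x^-=[-2.4540, -1.5100]  P^-=[0.9304 0.1410; 0.1410 0.4400]  H_jac=[-0.8517 -0.5241]  S=[1.1716]  K=[-0.7394; -0.2993]  nu=[-4.2214]  x^+=[0.6674, -0.2465]  P^+=[0.2898 -0.1183; -0.1183 0.3350]
step 2: x^-=[0.5688, -0.2465]  P^-=[0.4588 0.0197; 0.0197 0.4050]  H_jac=[0.9175 -0.3976]  S=[0.6859]  K=[0.6023; -0.2084]  nu=[-1.2199]  x^+=[-0.1660, 0.0078]  P^+=[0.2100 0.1058; 0.1058 0.3752]
step 3: x^-=[-0.1629, 0.0078]  P^-=[0.5647 0.2599; 0.2599 0.4452]  H_jac=[-0.9989 0.0476]  S=[0.7897]  K=[-0.6986; -0.3019]  nu=[-1.1831]  x^+=[0.6636, 0.3650]  P^+=[0.1793 0.0934; 0.0934 0.3733]

x_post = [0.6636, 0.3650]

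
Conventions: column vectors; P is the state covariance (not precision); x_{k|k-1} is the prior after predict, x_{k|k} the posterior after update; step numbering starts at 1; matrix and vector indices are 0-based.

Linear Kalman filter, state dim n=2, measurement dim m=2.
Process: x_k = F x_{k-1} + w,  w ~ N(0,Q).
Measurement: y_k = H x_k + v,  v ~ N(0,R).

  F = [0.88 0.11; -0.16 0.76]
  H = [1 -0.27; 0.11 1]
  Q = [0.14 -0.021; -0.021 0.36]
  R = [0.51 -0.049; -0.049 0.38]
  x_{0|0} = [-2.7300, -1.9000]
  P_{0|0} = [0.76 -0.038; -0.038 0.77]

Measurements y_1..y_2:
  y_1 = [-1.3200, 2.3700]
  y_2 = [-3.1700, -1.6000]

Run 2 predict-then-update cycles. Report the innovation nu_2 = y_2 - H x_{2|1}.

step 1: x^-=[-2.6114, -1.0072]  P^-=[0.7305 -0.0884; -0.0884 0.8334]  S=[1.3490 -0.2794; -0.2794 1.2028]  K=[0.5860 0.1295; -0.0951 0.6627]  nu=[1.0195, 3.6645]  x^+=[-1.5395, 1.3245]  P^+=[0.2895 -0.0114; -0.0114 0.2577]
step 2: x^-=[-1.2091, 1.2529]  P^-=[0.3651 -0.0476; -0.0476 0.5190]  S=[0.9386 -0.1952; -0.1952 0.8930]  K=[0.4200 0.0835; -0.0842 0.5570]  nu=[-1.6226, -2.7199]  x^+=[-2.1176, -0.1254]  P^+=[0.2070 -0.0116; -0.0116 0.2171]

innov = [-1.6226, -2.7199]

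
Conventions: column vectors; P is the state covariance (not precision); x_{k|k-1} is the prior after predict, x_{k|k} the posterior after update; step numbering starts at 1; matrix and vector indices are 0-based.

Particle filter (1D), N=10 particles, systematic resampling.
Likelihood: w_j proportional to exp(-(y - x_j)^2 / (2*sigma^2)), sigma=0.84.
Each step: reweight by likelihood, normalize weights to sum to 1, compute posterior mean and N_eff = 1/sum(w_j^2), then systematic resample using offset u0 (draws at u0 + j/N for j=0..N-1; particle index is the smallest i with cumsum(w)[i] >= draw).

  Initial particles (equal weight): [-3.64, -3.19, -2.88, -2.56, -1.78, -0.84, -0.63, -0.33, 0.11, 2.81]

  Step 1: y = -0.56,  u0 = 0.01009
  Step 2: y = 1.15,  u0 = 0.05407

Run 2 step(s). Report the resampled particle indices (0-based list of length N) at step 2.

resampled_idx = [2, 4, 5, 6, 7, 8, 8, 9, 9, 9]

step 1: w=[0.0003, 0.0018, 0.0054, 0.0144, 0.0855, 0.2323, 0.2448, 0.2366, 0.1787, 0.0001]  mean=-0.6193  Neff=4.7764  idx=[3, 5, 5, 5, 6, 6, 7, 7, 7, 8]
step 2: w=[0.0000, 0.0405, 0.0405, 0.0405, 0.0709, 0.0709, 0.1418, 0.1418, 0.1418, 0.3112]  mean=-0.2976  Neff=5.8085  idx=[2, 4, 5, 6, 7, 8, 8, 9, 9, 9]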